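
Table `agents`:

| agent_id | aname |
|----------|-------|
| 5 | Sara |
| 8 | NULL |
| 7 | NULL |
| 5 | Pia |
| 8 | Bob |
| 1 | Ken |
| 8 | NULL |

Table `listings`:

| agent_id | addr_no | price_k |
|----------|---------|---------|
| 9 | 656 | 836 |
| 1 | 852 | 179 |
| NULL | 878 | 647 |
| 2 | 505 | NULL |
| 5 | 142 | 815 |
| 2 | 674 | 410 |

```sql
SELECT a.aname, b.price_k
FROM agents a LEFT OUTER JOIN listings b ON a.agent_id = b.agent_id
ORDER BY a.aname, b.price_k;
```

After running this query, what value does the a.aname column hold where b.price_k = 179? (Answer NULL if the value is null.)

LEFT JOIN keeps every row from `agents`; unmatched rows get NULL for `listings`'s columns.
Matching on a.agent_id = b.agent_id. A NULL in a compared column never satisfies the condition.
- a[0] agent_id=5 → 1 match(es) in b → 1 row(s).
- a[1] agent_id=8 → no match; kept with NULLs on the b side.
- a[2] agent_id=7 → no match; kept with NULLs on the b side.
- a[3] agent_id=5 → 1 match(es) in b → 1 row(s).
- a[4] agent_id=8 → no match; kept with NULLs on the b side.
- a[5] agent_id=1 → 1 match(es) in b → 1 row(s).
- a[6] agent_id=8 → no match; kept with NULLs on the b side.

Ken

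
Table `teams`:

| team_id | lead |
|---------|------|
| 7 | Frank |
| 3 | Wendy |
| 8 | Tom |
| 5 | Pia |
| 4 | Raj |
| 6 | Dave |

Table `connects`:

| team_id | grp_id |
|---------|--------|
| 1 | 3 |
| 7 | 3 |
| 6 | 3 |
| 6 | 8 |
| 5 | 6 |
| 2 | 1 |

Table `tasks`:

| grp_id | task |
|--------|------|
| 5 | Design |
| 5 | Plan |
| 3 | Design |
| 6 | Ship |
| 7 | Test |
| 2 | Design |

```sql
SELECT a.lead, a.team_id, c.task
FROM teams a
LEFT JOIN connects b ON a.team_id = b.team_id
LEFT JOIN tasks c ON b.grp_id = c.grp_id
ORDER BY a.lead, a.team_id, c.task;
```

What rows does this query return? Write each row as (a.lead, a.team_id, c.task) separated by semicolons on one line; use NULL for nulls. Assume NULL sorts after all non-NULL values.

(Dave, 6, Design); (Dave, 6, NULL); (Frank, 7, Design); (Pia, 5, Ship); (Raj, 4, NULL); (Tom, 8, NULL); (Wendy, 3, NULL)

Step 1 — a LEFT JOIN b on team_id → 7 row(s).
Then LEFT JOIN `tasks c` on grp_id: each of those 7 rows is kept; rows whose b.grp_id has no match in c get NULL for c's columns.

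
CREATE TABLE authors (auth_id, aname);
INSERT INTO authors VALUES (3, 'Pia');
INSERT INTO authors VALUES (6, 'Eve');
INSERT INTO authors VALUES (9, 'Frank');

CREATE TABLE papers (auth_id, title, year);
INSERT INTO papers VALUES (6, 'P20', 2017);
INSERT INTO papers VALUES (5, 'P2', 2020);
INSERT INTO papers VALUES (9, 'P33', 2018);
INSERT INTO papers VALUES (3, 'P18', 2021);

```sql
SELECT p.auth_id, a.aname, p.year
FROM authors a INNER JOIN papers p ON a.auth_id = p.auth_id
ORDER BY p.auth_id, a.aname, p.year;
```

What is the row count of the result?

INNER JOIN keeps only pairs where the ON condition holds.
Matching on a.auth_id = p.auth_id.
- auth_id=3: 1 matching p row(s), so 1 row(s) emitted.
- auth_id=6: 1 matching p row(s), so 1 row(s) emitted.
- auth_id=9: 1 matching p row(s), so 1 row(s) emitted.
Total: 3 rows.

3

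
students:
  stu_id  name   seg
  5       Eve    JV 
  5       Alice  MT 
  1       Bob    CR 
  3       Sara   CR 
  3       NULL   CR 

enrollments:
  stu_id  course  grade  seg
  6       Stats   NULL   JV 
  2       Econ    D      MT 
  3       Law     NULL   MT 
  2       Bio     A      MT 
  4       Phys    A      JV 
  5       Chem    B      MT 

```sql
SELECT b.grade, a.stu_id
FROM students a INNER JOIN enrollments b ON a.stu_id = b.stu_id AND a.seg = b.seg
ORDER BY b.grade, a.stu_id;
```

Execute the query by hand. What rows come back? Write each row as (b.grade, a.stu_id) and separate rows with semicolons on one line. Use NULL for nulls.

(B, 5)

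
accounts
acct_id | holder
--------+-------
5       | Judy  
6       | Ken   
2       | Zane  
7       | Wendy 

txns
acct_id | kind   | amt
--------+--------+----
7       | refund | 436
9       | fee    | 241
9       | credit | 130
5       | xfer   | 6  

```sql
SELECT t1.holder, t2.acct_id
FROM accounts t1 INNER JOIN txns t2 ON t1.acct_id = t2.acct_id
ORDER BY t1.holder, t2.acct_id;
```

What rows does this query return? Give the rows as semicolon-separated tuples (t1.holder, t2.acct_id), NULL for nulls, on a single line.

INNER JOIN keeps only pairs where the ON condition holds.
Matching on t1.acct_id = t2.acct_id.
Matched pairs: 2.

(Judy, 5); (Wendy, 7)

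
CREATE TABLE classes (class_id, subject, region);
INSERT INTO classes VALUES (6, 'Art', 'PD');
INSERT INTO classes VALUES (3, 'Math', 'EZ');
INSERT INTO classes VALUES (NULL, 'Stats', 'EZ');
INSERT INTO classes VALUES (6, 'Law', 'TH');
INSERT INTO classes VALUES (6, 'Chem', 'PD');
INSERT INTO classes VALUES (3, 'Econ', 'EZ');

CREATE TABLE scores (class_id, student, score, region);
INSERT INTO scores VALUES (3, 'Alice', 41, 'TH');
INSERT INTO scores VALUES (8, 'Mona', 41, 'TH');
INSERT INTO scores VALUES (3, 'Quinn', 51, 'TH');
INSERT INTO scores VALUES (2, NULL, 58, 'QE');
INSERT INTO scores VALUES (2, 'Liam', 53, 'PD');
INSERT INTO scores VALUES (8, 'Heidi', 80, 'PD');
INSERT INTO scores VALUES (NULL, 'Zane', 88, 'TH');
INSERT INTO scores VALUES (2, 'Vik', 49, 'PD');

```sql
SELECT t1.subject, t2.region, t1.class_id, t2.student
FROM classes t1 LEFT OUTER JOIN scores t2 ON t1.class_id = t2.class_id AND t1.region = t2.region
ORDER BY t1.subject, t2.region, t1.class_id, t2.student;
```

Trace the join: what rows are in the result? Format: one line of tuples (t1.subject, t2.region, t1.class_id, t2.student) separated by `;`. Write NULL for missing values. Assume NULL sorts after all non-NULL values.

LEFT JOIN keeps every row from `classes`; unmatched rows get NULL for `scores`'s columns.
Matching on t1.class_id = t2.class_id AND t1.region = t2.region. A NULL in a compared column never satisfies the condition.
- t1 row (class_id=6, region=PD): no match → kept, t2 columns NULL.
- t1 row (class_id=3, region=EZ): no match → kept, t2 columns NULL.
- t1 row (class_id=NULL, region=EZ): no match → kept, t2 columns NULL.
- t1 row (class_id=6, region=TH): no match → kept, t2 columns NULL.
- t1 row (class_id=6, region=PD): no match → kept, t2 columns NULL.
- t1 row (class_id=3, region=EZ): no match → kept, t2 columns NULL.
After projecting and ordering:
t1.subject | t2.region | t1.class_id | t2.student
Art | NULL | 6 | NULL
Chem | NULL | 6 | NULL
Econ | NULL | 3 | NULL
Law | NULL | 6 | NULL
Math | NULL | 3 | NULL
Stats | NULL | NULL | NULL

(Art, NULL, 6, NULL); (Chem, NULL, 6, NULL); (Econ, NULL, 3, NULL); (Law, NULL, 6, NULL); (Math, NULL, 3, NULL); (Stats, NULL, NULL, NULL)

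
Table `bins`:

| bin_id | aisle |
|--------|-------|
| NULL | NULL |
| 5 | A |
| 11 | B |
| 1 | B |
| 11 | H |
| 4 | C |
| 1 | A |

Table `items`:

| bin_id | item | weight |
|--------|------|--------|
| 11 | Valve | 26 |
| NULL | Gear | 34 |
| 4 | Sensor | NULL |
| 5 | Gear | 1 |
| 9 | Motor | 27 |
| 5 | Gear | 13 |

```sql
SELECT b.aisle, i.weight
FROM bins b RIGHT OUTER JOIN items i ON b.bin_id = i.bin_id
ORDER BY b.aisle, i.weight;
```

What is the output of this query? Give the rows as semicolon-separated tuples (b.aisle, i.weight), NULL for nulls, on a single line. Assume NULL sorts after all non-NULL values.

(A, 1); (A, 13); (B, 26); (C, NULL); (H, 26); (NULL, 27); (NULL, 34)

RIGHT JOIN keeps every row from `items`; unmatched rows get NULL for `bins`'s columns.
Matching on b.bin_id = i.bin_id. A NULL in a compared column never satisfies the condition.
- b (bin_id=NULL) has no partner in i.
- b (bin_id=5) pairs with 2 row(s) of i.
- b (bin_id=11) pairs with 1 row(s) of i.
- b (bin_id=1) has no partner in i.
- b (bin_id=11) pairs with 1 row(s) of i.
- b (bin_id=4) pairs with 1 row(s) of i.
- b (bin_id=1) has no partner in i.
- 2 i row(s) had no b match → kept, b columns NULL.
After projecting and ordering:
b.aisle | i.weight
A | 1
A | 13
B | 26
C | NULL
H | 26
NULL | 27
NULL | 34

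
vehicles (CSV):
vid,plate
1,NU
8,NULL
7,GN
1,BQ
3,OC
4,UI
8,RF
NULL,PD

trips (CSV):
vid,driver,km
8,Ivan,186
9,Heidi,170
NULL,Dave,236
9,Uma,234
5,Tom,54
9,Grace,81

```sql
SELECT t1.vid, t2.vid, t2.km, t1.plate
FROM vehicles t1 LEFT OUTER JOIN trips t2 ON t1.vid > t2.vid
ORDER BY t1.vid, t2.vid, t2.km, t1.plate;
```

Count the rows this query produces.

LEFT JOIN keeps every row from `vehicles`; unmatched rows get NULL for `trips`'s columns.
Matching on t1.vid > t2.vid. A NULL in a compared column never satisfies the condition.
- vid=1: no t2 row matches, row kept with t2 columns NULL.
- vid=8: 1 matching t2 row(s), so 1 row(s) emitted.
- vid=7: 1 matching t2 row(s), so 1 row(s) emitted.
- vid=1: no t2 row matches, row kept with t2 columns NULL.
- vid=3: no t2 row matches, row kept with t2 columns NULL.
- vid=4: no t2 row matches, row kept with t2 columns NULL.
- vid=8: 1 matching t2 row(s), so 1 row(s) emitted.
- vid=NULL: no t2 row matches, row kept with t2 columns NULL.
Total: 3 matched + 5 padded = 8 rows.

8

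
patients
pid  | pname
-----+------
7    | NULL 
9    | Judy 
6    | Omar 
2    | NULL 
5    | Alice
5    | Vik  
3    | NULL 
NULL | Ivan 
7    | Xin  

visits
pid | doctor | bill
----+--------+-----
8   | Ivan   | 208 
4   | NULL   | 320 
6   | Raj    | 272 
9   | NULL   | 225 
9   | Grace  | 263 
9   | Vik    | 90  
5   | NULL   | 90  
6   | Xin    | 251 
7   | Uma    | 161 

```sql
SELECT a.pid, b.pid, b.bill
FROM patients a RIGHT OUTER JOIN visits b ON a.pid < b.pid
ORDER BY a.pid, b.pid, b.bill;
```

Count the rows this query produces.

RIGHT JOIN keeps every row from `visits`; unmatched rows get NULL for `patients`'s columns.
Matching on a.pid < b.pid. A NULL in a compared column never satisfies the condition.
Matched pairs: 45; unmatched b rows kept: 0.
Total: 45 rows.

45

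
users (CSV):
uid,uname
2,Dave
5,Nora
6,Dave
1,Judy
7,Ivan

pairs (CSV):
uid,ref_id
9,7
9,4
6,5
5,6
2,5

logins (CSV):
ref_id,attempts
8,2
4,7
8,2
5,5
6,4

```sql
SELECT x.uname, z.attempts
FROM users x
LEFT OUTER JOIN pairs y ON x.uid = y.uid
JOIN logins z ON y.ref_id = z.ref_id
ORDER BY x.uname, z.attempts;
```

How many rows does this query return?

Step 1 — x LEFT JOIN y on uid → 5 row(s).
Then INNER JOIN `logins z` on ref_id: keep only rows whose y.ref_id appears in z.
Result: 3 row(s).

3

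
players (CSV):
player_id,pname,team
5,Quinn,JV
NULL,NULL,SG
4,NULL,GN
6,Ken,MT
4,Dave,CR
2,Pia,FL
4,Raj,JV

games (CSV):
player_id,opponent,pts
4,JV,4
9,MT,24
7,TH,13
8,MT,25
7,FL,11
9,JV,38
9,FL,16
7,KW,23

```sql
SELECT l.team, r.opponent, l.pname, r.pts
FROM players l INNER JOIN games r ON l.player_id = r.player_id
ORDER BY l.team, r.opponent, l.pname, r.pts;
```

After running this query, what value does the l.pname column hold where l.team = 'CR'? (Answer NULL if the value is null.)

Dave

INNER JOIN keeps only pairs where the ON condition holds.
Matching on l.player_id = r.player_id. A NULL in a compared column never satisfies the condition.
- player_id=5: no matching r row, dropped.
- player_id=NULL: no matching r row, dropped.
- player_id=4: 1 matching r row(s), so 1 row(s) emitted.
- player_id=6: no matching r row, dropped.
- player_id=4: 1 matching r row(s), so 1 row(s) emitted.
- player_id=2: no matching r row, dropped.
- player_id=4: 1 matching r row(s), so 1 row(s) emitted.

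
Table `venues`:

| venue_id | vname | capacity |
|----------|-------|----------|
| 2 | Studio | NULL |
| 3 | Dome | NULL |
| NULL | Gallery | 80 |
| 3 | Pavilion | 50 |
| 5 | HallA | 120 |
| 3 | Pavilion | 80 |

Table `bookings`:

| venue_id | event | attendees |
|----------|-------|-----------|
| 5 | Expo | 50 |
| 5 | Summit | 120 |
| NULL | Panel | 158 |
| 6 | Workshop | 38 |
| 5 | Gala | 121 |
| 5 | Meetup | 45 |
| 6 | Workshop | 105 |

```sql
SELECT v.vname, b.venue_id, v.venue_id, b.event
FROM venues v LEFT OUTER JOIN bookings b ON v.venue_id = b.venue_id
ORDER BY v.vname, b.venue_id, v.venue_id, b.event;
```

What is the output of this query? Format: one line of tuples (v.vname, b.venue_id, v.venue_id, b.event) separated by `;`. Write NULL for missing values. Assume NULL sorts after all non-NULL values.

(Dome, NULL, 3, NULL); (Gallery, NULL, NULL, NULL); (HallA, 5, 5, Expo); (HallA, 5, 5, Gala); (HallA, 5, 5, Meetup); (HallA, 5, 5, Summit); (Pavilion, NULL, 3, NULL); (Pavilion, NULL, 3, NULL); (Studio, NULL, 2, NULL)

LEFT JOIN keeps every row from `venues`; unmatched rows get NULL for `bookings`'s columns.
Matching on v.venue_id = b.venue_id. A NULL in a compared column never satisfies the condition.
Matched pairs: 4; unmatched v rows kept: 5.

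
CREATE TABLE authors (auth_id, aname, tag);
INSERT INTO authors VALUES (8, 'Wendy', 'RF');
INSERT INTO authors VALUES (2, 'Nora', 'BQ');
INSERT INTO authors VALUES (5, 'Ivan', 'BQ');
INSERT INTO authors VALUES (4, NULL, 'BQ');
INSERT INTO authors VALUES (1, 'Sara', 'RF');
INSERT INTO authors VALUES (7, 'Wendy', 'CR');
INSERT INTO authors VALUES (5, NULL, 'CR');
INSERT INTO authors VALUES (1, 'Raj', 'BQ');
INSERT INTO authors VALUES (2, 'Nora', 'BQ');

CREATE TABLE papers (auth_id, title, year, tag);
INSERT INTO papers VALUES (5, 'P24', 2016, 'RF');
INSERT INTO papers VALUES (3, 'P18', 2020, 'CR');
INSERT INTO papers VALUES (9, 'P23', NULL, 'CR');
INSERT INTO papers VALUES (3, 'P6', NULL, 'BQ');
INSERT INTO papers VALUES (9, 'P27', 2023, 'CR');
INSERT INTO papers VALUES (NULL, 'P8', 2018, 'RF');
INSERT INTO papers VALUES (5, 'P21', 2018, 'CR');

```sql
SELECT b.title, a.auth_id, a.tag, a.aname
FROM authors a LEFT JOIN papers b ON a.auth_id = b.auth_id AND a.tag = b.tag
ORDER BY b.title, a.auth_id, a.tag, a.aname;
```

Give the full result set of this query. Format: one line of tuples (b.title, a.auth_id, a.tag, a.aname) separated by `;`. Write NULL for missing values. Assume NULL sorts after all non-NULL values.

(P21, 5, CR, NULL); (NULL, 1, BQ, Raj); (NULL, 1, RF, Sara); (NULL, 2, BQ, Nora); (NULL, 2, BQ, Nora); (NULL, 4, BQ, NULL); (NULL, 5, BQ, Ivan); (NULL, 7, CR, Wendy); (NULL, 8, RF, Wendy)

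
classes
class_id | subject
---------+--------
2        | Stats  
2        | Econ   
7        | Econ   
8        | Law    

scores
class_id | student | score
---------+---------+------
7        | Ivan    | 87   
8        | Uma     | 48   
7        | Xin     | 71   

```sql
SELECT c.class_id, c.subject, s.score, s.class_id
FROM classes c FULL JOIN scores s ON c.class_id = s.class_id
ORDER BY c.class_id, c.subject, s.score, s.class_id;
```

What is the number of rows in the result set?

5

FULL OUTER JOIN keeps every row from both sides; unmatched rows get NULL for the other side's columns.
Matching on c.class_id = s.class_id.
- c row (class_id=2): no match → kept, s columns NULL.
- c row (class_id=2): no match → kept, s columns NULL.
- c row (class_id=7): matches 2 s row(s) → 2 output row(s).
- c row (class_id=8): matches 1 s row(s) → 1 output row(s).
Total: 3 matched + 2 padded = 5 rows.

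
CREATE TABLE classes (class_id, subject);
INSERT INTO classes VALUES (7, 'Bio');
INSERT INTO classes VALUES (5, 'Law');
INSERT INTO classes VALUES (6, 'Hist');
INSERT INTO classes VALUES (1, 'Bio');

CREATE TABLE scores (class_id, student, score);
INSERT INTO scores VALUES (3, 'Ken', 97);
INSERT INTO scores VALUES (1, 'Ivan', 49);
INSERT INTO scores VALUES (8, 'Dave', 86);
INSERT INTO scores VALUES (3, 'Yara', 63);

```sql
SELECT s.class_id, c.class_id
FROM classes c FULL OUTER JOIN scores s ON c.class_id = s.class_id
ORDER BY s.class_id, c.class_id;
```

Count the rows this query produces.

FULL OUTER JOIN keeps every row from both sides; unmatched rows get NULL for the other side's columns.
Matching on c.class_id = s.class_id.
- c (class_id=7) has no partner → padded with NULL.
- c (class_id=5) has no partner → padded with NULL.
- c (class_id=6) has no partner → padded with NULL.
- c (class_id=1) pairs with 1 row(s) of s.
- 3 row(s) from s found no c partner → padded with NULL.
Total: 1 matched + 6 padded = 7 rows.

7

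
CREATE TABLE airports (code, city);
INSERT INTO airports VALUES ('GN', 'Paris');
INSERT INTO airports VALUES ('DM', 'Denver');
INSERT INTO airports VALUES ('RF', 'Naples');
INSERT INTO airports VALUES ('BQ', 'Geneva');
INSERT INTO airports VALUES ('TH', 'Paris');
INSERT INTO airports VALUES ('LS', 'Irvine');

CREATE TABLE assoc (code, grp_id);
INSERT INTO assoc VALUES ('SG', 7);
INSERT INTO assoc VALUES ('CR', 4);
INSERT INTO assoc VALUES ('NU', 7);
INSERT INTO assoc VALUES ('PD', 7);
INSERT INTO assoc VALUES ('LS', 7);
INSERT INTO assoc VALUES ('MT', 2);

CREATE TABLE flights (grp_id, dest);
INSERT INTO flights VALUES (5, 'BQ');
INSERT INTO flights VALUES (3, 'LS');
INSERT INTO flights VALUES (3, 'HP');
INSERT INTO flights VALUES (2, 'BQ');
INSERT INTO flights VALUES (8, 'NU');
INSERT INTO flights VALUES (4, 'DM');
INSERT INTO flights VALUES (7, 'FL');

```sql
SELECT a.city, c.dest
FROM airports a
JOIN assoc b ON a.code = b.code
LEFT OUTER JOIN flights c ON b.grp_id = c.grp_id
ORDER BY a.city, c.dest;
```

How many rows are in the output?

1

Evaluate left to right. First `airports a INNER JOIN assoc b` on code: 1 row(s).
Then LEFT JOIN `flights c` on grp_id: each of those 1 rows is kept; rows whose b.grp_id has no match in c get NULL for c's columns.
Result: 1 row(s).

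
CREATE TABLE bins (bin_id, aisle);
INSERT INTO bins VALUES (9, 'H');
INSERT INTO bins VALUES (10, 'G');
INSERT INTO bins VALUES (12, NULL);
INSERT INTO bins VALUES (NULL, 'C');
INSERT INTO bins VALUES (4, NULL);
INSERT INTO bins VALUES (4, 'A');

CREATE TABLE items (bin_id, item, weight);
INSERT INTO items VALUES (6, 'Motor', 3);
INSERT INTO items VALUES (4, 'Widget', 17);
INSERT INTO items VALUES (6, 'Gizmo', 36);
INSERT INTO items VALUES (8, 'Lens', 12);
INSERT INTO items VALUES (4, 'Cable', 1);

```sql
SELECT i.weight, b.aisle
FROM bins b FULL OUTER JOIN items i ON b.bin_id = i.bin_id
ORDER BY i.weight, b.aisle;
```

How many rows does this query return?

FULL OUTER JOIN keeps every row from both sides; unmatched rows get NULL for the other side's columns.
Matching on b.bin_id = i.bin_id. A NULL in a compared column never satisfies the condition.
- b[0] bin_id=9 → no match; kept with NULLs on the i side.
- b[1] bin_id=10 → no match; kept with NULLs on the i side.
- b[2] bin_id=12 → no match; kept with NULLs on the i side.
- b[3] bin_id=NULL → no match; kept with NULLs on the i side.
- b[4] bin_id=4 → 2 match(es) in i → 2 row(s).
- b[5] bin_id=4 → 2 match(es) in i → 2 row(s).
- plus 3 unmatched i row(s), each kept with NULL b columns.
Total: 4 matched + 7 padded = 11 rows.

11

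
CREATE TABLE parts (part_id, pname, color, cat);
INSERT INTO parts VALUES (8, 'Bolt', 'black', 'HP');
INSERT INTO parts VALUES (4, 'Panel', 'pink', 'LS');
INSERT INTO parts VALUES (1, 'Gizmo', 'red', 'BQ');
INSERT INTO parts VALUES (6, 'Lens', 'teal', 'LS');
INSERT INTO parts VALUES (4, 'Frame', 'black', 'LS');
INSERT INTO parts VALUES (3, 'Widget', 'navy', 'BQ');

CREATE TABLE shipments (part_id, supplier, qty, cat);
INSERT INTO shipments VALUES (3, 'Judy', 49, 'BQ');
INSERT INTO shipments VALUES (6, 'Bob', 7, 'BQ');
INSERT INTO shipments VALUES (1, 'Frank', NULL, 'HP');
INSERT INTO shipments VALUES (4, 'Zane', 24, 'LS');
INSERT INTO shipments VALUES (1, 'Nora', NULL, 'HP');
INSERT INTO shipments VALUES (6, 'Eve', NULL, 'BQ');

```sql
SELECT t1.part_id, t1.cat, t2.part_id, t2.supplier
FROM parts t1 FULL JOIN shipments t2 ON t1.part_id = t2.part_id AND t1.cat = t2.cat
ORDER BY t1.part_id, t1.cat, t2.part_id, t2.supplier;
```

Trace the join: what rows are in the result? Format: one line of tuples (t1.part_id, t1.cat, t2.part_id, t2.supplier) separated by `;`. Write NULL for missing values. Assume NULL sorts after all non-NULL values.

(1, BQ, NULL, NULL); (3, BQ, 3, Judy); (4, LS, 4, Zane); (4, LS, 4, Zane); (6, LS, NULL, NULL); (8, HP, NULL, NULL); (NULL, NULL, 1, Frank); (NULL, NULL, 1, Nora); (NULL, NULL, 6, Bob); (NULL, NULL, 6, Eve)

FULL OUTER JOIN keeps every row from both sides; unmatched rows get NULL for the other side's columns.
Matching on t1.part_id = t2.part_id AND t1.cat = t2.cat.
Matched pairs: 3; unmatched t1 rows kept: 3; unmatched t2 rows kept: 4.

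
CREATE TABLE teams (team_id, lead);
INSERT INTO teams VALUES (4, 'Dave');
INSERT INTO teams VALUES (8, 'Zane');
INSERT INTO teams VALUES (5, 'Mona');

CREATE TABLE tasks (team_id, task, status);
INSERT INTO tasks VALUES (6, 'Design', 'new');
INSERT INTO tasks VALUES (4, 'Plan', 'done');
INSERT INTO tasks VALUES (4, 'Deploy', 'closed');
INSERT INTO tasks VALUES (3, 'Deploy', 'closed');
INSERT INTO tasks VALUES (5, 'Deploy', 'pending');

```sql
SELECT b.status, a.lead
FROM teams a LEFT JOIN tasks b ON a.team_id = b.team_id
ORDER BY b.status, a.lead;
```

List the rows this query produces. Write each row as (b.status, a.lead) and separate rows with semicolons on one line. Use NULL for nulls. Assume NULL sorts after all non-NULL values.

(closed, Dave); (done, Dave); (pending, Mona); (NULL, Zane)

LEFT JOIN keeps every row from `teams`; unmatched rows get NULL for `tasks`'s columns.
Matching on a.team_id = b.team_id.
- a (team_id=4) pairs with 2 row(s) of b.
- a (team_id=8) has no partner → padded with NULL.
- a (team_id=5) pairs with 1 row(s) of b.
After projecting and ordering:
b.status | a.lead
closed | Dave
done | Dave
pending | Mona
NULL | Zane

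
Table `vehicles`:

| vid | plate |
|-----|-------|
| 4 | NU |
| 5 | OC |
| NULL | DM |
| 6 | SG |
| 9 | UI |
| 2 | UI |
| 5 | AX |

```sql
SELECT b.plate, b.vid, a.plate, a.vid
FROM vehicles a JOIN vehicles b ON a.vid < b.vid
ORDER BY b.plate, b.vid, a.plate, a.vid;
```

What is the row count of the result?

INNER JOIN keeps only pairs where the ON condition holds.
Matching on a.vid < b.vid. A NULL in a compared column never satisfies the condition.
Matched pairs: 14.
Total: 14 rows.

14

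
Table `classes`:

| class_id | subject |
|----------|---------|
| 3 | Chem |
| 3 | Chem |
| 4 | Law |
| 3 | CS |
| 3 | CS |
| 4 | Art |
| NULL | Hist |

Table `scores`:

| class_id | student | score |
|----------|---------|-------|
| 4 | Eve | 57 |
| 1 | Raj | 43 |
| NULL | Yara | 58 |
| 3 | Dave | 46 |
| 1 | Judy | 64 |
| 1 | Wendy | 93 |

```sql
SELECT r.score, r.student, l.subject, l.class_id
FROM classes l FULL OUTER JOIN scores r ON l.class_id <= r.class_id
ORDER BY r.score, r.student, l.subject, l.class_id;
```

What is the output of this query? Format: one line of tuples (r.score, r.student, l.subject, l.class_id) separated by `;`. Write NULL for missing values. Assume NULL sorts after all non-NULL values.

FULL OUTER JOIN keeps every row from both sides; unmatched rows get NULL for the other side's columns.
Matching on l.class_id <= r.class_id. A NULL in a compared column never satisfies the condition.
- class_id=3: 2 matching r row(s), so 2 row(s) emitted.
- class_id=3: 2 matching r row(s), so 2 row(s) emitted.
- class_id=4: 1 matching r row(s), so 1 row(s) emitted.
- class_id=3: 2 matching r row(s), so 2 row(s) emitted.
- class_id=3: 2 matching r row(s), so 2 row(s) emitted.
- class_id=4: 1 matching r row(s), so 1 row(s) emitted.
- class_id=NULL: no r row matches, row kept with r columns NULL.
- plus 4 unmatched r row(s), each kept with NULL l columns.

(43, Raj, NULL, NULL); (46, Dave, CS, 3); (46, Dave, CS, 3); (46, Dave, Chem, 3); (46, Dave, Chem, 3); (57, Eve, Art, 4); (57, Eve, CS, 3); (57, Eve, CS, 3); (57, Eve, Chem, 3); (57, Eve, Chem, 3); (57, Eve, Law, 4); (58, Yara, NULL, NULL); (64, Judy, NULL, NULL); (93, Wendy, NULL, NULL); (NULL, NULL, Hist, NULL)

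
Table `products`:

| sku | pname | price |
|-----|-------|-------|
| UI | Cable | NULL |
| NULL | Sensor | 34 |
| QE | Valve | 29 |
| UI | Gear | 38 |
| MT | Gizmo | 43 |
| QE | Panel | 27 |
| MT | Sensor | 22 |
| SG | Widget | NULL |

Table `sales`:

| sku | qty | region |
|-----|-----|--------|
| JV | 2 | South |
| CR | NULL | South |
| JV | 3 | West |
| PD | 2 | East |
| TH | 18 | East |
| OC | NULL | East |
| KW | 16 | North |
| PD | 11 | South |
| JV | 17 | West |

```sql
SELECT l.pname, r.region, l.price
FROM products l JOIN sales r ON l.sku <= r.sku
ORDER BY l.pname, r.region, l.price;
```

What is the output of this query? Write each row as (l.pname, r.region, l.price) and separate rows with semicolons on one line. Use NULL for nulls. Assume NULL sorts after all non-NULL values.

(Gizmo, East, 43); (Gizmo, East, 43); (Gizmo, East, 43); (Gizmo, South, 43); (Panel, East, 27); (Sensor, East, 22); (Sensor, East, 22); (Sensor, East, 22); (Sensor, South, 22); (Valve, East, 29); (Widget, East, NULL)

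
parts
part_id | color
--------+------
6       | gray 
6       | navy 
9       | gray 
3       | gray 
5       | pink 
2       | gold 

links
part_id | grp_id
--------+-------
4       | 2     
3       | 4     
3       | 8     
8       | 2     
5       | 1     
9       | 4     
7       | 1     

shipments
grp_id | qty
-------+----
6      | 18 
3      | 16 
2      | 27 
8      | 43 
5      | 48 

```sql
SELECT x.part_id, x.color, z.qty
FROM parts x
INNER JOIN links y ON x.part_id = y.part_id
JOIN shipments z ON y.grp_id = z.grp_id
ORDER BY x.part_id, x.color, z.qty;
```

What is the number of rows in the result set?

1

Step 1 — x INNER JOIN y on part_id → 4 row(s).
Then INNER JOIN `shipments z` on grp_id: keep only rows whose y.grp_id appears in z.
Result: 1 row(s).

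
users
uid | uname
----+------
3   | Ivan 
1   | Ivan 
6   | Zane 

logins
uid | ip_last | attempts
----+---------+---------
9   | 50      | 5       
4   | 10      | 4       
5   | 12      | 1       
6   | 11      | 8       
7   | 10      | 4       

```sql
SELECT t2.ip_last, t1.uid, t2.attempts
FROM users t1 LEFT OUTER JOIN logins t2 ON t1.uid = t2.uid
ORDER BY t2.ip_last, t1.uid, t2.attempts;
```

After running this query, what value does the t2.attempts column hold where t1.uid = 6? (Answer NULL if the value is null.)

8

LEFT JOIN keeps every row from `users`; unmatched rows get NULL for `logins`'s columns.
Matching on t1.uid = t2.uid.
Matched pairs: 1; unmatched t1 rows kept: 2.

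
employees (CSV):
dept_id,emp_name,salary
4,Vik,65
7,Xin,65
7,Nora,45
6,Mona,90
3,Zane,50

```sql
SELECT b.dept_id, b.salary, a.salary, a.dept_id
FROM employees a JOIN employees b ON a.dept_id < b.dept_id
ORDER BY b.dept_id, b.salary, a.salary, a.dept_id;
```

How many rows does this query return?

INNER JOIN keeps only pairs where the ON condition holds.
Matching on a.dept_id < b.dept_id.
Matched pairs: 9.
Total: 9 rows.

9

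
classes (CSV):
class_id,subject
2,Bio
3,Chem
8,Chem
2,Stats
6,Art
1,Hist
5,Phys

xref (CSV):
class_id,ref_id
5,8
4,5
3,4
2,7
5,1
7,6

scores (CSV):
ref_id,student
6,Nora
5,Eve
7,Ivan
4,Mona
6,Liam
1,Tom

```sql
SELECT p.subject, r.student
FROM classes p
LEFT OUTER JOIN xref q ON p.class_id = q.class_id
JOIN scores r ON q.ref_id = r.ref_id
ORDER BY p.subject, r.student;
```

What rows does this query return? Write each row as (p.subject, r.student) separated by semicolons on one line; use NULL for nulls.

(Bio, Ivan); (Chem, Mona); (Phys, Tom); (Stats, Ivan)

Evaluate left to right. First `classes p LEFT JOIN xref q` on class_id: 8 row(s).
Then INNER JOIN `scores r` on ref_id: keep only rows whose q.ref_id appears in r.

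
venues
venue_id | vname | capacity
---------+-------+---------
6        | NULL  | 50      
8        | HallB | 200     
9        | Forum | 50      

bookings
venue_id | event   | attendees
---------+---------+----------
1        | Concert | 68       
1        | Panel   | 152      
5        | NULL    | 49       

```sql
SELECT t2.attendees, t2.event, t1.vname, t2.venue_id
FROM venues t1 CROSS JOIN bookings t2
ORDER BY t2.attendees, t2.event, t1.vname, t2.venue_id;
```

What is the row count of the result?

9

CROSS JOIN pairs every row of `venues` with every row of `bookings`: 3 × 3 = 9 rows.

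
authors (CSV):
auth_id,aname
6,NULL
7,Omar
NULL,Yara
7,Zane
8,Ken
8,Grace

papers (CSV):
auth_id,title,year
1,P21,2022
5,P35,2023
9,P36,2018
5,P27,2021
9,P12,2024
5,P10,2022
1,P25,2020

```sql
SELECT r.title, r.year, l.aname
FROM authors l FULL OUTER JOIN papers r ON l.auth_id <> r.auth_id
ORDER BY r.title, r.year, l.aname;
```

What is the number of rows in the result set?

36

FULL OUTER JOIN keeps every row from both sides; unmatched rows get NULL for the other side's columns.
Matching on l.auth_id <> r.auth_id. A NULL in a compared column never satisfies the condition.
- auth_id=6: 7 matching r row(s), so 7 row(s) emitted.
- auth_id=7: 7 matching r row(s), so 7 row(s) emitted.
- auth_id=NULL: no r row matches, row kept with r columns NULL.
- auth_id=7: 7 matching r row(s), so 7 row(s) emitted.
- auth_id=8: 7 matching r row(s), so 7 row(s) emitted.
- auth_id=8: 7 matching r row(s), so 7 row(s) emitted.
Total: 35 matched + 1 padded = 36 rows.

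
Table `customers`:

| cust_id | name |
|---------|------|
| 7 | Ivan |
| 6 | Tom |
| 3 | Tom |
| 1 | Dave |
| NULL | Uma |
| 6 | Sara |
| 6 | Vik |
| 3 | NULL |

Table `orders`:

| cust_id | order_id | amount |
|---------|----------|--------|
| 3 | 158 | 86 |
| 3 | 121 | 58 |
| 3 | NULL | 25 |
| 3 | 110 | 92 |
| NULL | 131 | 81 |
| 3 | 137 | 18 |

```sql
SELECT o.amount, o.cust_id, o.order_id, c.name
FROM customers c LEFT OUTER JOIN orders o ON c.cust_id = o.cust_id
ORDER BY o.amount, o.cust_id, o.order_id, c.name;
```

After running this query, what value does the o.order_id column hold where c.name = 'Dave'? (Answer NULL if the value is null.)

NULL

LEFT JOIN keeps every row from `customers`; unmatched rows get NULL for `orders`'s columns.
Matching on c.cust_id = o.cust_id. A NULL in a compared column never satisfies the condition.
- c (cust_id=7) has no partner → padded with NULL.
- c (cust_id=6) has no partner → padded with NULL.
- c (cust_id=3) pairs with 5 row(s) of o.
- c (cust_id=1) has no partner → padded with NULL.
- c (cust_id=NULL) has no partner → padded with NULL.
- c (cust_id=6) has no partner → padded with NULL.
- c (cust_id=6) has no partner → padded with NULL.
- c (cust_id=3) pairs with 5 row(s) of o.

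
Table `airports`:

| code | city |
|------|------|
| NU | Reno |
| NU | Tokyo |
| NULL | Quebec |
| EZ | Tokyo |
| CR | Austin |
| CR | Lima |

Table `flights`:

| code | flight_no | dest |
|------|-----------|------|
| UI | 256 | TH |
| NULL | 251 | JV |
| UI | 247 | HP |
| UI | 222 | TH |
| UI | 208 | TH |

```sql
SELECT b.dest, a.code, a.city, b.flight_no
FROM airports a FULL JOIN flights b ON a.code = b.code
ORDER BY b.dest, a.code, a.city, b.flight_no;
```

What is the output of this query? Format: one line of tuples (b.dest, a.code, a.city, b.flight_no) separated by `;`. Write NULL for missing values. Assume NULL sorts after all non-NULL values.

FULL OUTER JOIN keeps every row from both sides; unmatched rows get NULL for the other side's columns.
Matching on a.code = b.code. A NULL in a compared column never satisfies the condition.
Matched pairs: 0; unmatched a rows kept: 6; unmatched b rows kept: 5.

(HP, NULL, NULL, 247); (JV, NULL, NULL, 251); (TH, NULL, NULL, 208); (TH, NULL, NULL, 222); (TH, NULL, NULL, 256); (NULL, CR, Austin, NULL); (NULL, CR, Lima, NULL); (NULL, EZ, Tokyo, NULL); (NULL, NU, Reno, NULL); (NULL, NU, Tokyo, NULL); (NULL, NULL, Quebec, NULL)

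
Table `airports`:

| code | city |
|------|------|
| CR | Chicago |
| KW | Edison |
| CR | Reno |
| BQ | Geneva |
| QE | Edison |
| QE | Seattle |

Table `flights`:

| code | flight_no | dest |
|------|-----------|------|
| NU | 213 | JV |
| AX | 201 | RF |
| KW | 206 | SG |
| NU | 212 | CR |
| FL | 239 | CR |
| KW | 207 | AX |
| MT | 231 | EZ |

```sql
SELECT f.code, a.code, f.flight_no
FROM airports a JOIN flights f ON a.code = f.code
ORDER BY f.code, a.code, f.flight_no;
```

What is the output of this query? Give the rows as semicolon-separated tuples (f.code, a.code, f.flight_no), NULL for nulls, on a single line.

(KW, KW, 206); (KW, KW, 207)

INNER JOIN keeps only pairs where the ON condition holds.
Matching on a.code = f.code.
- a[0] code=CR → no match; dropped.
- a[1] code=KW → 2 match(es) in f → 2 row(s).
- a[2] code=CR → no match; dropped.
- a[3] code=BQ → no match; dropped.
- a[4] code=QE → no match; dropped.
- a[5] code=QE → no match; dropped.
After projecting and ordering:
f.code | a.code | f.flight_no
KW | KW | 206
KW | KW | 207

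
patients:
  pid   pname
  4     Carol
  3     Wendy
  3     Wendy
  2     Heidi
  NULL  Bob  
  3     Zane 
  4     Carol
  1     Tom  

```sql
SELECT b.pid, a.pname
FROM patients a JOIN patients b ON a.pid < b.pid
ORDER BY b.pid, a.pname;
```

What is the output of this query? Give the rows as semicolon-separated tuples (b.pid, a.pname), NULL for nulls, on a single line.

INNER JOIN keeps only pairs where the ON condition holds.
Matching on a.pid < b.pid. A NULL in a compared column never satisfies the condition.
- a (pid=4) has no partner → excluded.
- a (pid=3) pairs with 2 row(s) of b.
- a (pid=3) pairs with 2 row(s) of b.
- a (pid=2) pairs with 5 row(s) of b.
- a (pid=NULL) has no partner → excluded.
- a (pid=3) pairs with 2 row(s) of b.
- a (pid=4) has no partner → excluded.
- a (pid=1) pairs with 6 row(s) of b.

(2, Tom); (3, Heidi); (3, Heidi); (3, Heidi); (3, Tom); (3, Tom); (3, Tom); (4, Heidi); (4, Heidi); (4, Tom); (4, Tom); (4, Wendy); (4, Wendy); (4, Wendy); (4, Wendy); (4, Zane); (4, Zane)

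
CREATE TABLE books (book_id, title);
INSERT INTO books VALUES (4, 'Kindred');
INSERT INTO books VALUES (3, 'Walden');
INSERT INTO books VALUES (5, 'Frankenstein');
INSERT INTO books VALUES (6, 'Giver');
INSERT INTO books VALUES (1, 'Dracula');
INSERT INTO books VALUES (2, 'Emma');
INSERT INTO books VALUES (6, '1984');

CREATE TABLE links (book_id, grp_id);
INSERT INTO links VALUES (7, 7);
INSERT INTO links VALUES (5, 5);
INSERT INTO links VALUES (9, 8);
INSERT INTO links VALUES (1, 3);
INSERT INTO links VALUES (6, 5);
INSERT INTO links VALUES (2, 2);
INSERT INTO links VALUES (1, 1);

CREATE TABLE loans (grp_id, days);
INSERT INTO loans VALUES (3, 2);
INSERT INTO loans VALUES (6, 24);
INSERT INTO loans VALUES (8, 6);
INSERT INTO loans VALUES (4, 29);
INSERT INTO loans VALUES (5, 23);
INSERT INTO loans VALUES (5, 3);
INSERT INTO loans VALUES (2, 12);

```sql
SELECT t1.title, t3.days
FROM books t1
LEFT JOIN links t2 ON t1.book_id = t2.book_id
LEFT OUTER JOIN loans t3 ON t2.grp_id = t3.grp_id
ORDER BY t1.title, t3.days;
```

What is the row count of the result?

11

Evaluate left to right. First `books t1 LEFT JOIN links t2` on book_id: 8 row(s).
Then LEFT JOIN `loans t3` on grp_id: each of those 8 rows is kept; rows whose t2.grp_id has no match in t3 get NULL for t3's columns.
Result: 11 row(s).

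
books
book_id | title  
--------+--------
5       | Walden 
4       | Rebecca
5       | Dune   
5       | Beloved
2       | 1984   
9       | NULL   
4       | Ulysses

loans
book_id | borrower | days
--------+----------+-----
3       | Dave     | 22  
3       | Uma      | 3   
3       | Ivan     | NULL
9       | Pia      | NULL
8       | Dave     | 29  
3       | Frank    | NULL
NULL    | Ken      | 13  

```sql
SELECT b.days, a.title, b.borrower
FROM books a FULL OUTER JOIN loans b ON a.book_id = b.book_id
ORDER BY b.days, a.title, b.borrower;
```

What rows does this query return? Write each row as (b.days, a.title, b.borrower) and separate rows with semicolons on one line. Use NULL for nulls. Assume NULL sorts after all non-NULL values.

(3, NULL, Uma); (13, NULL, Ken); (22, NULL, Dave); (29, NULL, Dave); (NULL, 1984, NULL); (NULL, Beloved, NULL); (NULL, Dune, NULL); (NULL, Rebecca, NULL); (NULL, Ulysses, NULL); (NULL, Walden, NULL); (NULL, NULL, Frank); (NULL, NULL, Ivan); (NULL, NULL, Pia)

FULL OUTER JOIN keeps every row from both sides; unmatched rows get NULL for the other side's columns.
Matching on a.book_id = b.book_id. A NULL in a compared column never satisfies the condition.
- a row (book_id=5): no match → kept, b columns NULL.
- a row (book_id=4): no match → kept, b columns NULL.
- a row (book_id=5): no match → kept, b columns NULL.
- a row (book_id=5): no match → kept, b columns NULL.
- a row (book_id=2): no match → kept, b columns NULL.
- a row (book_id=9): matches 1 b row(s) → 1 output row(s).
- a row (book_id=4): no match → kept, b columns NULL.
- 6 b row(s) had no a match → kept, a columns NULL.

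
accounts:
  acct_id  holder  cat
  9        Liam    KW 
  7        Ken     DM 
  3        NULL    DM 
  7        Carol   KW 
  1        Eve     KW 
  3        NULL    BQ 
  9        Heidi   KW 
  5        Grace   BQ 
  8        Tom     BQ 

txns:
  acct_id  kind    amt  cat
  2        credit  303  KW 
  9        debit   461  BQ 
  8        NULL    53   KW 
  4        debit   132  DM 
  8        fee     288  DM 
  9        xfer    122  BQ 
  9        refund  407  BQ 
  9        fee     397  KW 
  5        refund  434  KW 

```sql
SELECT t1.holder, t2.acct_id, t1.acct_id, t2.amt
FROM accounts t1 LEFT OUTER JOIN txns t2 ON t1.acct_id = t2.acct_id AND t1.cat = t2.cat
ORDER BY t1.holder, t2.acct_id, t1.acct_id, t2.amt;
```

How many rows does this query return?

9

LEFT JOIN keeps every row from `accounts`; unmatched rows get NULL for `txns`'s columns.
Matching on t1.acct_id = t2.acct_id AND t1.cat = t2.cat.
- t1 (acct_id=9, cat=KW) pairs with 1 row(s) of t2.
- t1 (acct_id=7, cat=DM) has no partner → padded with NULL.
- t1 (acct_id=3, cat=DM) has no partner → padded with NULL.
- t1 (acct_id=7, cat=KW) has no partner → padded with NULL.
- t1 (acct_id=1, cat=KW) has no partner → padded with NULL.
- t1 (acct_id=3, cat=BQ) has no partner → padded with NULL.
- t1 (acct_id=9, cat=KW) pairs with 1 row(s) of t2.
- t1 (acct_id=5, cat=BQ) has no partner → padded with NULL.
- t1 (acct_id=8, cat=BQ) has no partner → padded with NULL.
Total: 2 matched + 7 padded = 9 rows.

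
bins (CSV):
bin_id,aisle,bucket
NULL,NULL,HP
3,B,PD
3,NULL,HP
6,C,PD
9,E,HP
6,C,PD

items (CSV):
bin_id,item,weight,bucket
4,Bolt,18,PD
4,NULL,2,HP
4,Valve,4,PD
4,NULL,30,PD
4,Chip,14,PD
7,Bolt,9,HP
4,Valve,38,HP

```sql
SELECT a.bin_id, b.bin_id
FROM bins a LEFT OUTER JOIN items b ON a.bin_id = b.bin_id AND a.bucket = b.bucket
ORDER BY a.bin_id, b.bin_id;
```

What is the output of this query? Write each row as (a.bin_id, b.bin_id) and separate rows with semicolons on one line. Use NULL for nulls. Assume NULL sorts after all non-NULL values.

(3, NULL); (3, NULL); (6, NULL); (6, NULL); (9, NULL); (NULL, NULL)

LEFT JOIN keeps every row from `bins`; unmatched rows get NULL for `items`'s columns.
Matching on a.bin_id = b.bin_id AND a.bucket = b.bucket. A NULL in a compared column never satisfies the condition.
- a row (bin_id=NULL, bucket=HP): no match → kept, b columns NULL.
- a row (bin_id=3, bucket=PD): no match → kept, b columns NULL.
- a row (bin_id=3, bucket=HP): no match → kept, b columns NULL.
- a row (bin_id=6, bucket=PD): no match → kept, b columns NULL.
- a row (bin_id=9, bucket=HP): no match → kept, b columns NULL.
- a row (bin_id=6, bucket=PD): no match → kept, b columns NULL.
After projecting and ordering:
a.bin_id | b.bin_id
3 | NULL
3 | NULL
6 | NULL
6 | NULL
9 | NULL
NULL | NULL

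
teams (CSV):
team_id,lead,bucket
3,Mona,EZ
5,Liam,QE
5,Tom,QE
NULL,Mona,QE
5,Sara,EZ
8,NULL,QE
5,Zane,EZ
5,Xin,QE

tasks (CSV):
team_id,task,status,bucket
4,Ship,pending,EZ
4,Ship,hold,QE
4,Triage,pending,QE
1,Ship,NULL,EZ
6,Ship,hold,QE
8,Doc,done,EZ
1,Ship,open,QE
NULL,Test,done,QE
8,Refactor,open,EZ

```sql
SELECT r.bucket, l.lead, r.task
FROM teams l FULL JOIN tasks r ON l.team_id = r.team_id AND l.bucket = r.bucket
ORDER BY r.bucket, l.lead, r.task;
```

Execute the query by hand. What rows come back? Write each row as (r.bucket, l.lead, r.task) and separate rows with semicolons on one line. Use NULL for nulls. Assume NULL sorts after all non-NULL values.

FULL OUTER JOIN keeps every row from both sides; unmatched rows get NULL for the other side's columns.
Matching on l.team_id = r.team_id AND l.bucket = r.bucket. A NULL in a compared column never satisfies the condition.
Matched pairs: 0; unmatched l rows kept: 8; unmatched r rows kept: 9.

(EZ, NULL, Doc); (EZ, NULL, Refactor); (EZ, NULL, Ship); (EZ, NULL, Ship); (QE, NULL, Ship); (QE, NULL, Ship); (QE, NULL, Ship); (QE, NULL, Test); (QE, NULL, Triage); (NULL, Liam, NULL); (NULL, Mona, NULL); (NULL, Mona, NULL); (NULL, Sara, NULL); (NULL, Tom, NULL); (NULL, Xin, NULL); (NULL, Zane, NULL); (NULL, NULL, NULL)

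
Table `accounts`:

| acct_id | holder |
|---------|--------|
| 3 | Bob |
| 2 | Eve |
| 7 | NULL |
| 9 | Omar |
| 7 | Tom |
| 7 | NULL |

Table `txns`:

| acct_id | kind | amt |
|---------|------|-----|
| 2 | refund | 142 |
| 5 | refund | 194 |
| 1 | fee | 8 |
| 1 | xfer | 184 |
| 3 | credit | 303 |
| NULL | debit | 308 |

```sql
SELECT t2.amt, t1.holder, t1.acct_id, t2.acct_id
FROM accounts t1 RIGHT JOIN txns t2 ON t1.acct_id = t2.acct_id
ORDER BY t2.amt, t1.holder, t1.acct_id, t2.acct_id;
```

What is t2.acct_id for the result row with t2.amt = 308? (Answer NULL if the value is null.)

NULL

RIGHT JOIN keeps every row from `txns`; unmatched rows get NULL for `accounts`'s columns.
Matching on t1.acct_id = t2.acct_id. A NULL in a compared column never satisfies the condition.
- acct_id=3: 1 matching t2 row(s), so 1 row(s) emitted.
- acct_id=2: 1 matching t2 row(s), so 1 row(s) emitted.
- acct_id=7: no matching t2 row.
- acct_id=9: no matching t2 row.
- acct_id=7: no matching t2 row.
- acct_id=7: no matching t2 row.
- 4 row(s) from t2 found no t1 partner → padded with NULL.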